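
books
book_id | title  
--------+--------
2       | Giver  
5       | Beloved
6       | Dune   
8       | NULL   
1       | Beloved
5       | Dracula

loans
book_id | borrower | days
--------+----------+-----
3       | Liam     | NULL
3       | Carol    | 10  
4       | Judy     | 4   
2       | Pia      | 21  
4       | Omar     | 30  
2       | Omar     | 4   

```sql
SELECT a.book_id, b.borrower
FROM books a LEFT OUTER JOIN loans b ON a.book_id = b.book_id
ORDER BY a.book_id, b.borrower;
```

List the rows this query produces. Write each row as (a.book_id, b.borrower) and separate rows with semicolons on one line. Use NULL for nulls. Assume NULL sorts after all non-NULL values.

(1, NULL); (2, Omar); (2, Pia); (5, NULL); (5, NULL); (6, NULL); (8, NULL)

LEFT JOIN keeps every row from `books`; unmatched rows get NULL for `loans`'s columns.
Matching on a.book_id = b.book_id.
- a row (book_id=2): matches 2 b row(s) → 2 output row(s).
- a row (book_id=5): no match → kept, b columns NULL.
- a row (book_id=6): no match → kept, b columns NULL.
- a row (book_id=8): no match → kept, b columns NULL.
- a row (book_id=1): no match → kept, b columns NULL.
- a row (book_id=5): no match → kept, b columns NULL.
After projecting and ordering:
a.book_id | b.borrower
1 | NULL
2 | Omar
2 | Pia
5 | NULL
5 | NULL
6 | NULL
8 | NULL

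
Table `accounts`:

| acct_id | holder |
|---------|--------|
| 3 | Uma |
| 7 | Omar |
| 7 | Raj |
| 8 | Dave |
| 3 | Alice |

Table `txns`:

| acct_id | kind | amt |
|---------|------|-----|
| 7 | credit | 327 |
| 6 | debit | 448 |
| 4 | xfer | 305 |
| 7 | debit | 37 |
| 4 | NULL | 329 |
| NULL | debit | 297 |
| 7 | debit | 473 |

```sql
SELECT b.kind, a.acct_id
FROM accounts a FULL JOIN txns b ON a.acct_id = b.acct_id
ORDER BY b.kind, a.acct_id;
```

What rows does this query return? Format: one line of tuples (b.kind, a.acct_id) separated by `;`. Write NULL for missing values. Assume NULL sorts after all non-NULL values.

(credit, 7); (credit, 7); (debit, 7); (debit, 7); (debit, 7); (debit, 7); (debit, NULL); (debit, NULL); (xfer, NULL); (NULL, 3); (NULL, 3); (NULL, 8); (NULL, NULL)

FULL OUTER JOIN keeps every row from both sides; unmatched rows get NULL for the other side's columns.
Matching on a.acct_id = b.acct_id. A NULL in a compared column never satisfies the condition.
- a (acct_id=3) has no partner → padded with NULL.
- a (acct_id=7) pairs with 3 row(s) of b.
- a (acct_id=7) pairs with 3 row(s) of b.
- a (acct_id=8) has no partner → padded with NULL.
- a (acct_id=3) has no partner → padded with NULL.
- 4 row(s) from b found no a partner → padded with NULL.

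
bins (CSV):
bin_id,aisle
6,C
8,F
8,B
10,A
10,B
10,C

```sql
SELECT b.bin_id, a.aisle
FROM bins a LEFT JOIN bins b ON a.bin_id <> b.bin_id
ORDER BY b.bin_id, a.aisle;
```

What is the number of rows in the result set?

LEFT JOIN keeps every row from `bins a`; unmatched rows get NULL for `bins b`'s columns.
Matching on a.bin_id <> b.bin_id.
- bin_id=6: 5 matching b row(s), so 5 row(s) emitted.
- bin_id=8: 4 matching b row(s), so 4 row(s) emitted.
- bin_id=8: 4 matching b row(s), so 4 row(s) emitted.
- bin_id=10: 3 matching b row(s), so 3 row(s) emitted.
- bin_id=10: 3 matching b row(s), so 3 row(s) emitted.
- bin_id=10: 3 matching b row(s), so 3 row(s) emitted.
Total: 22 rows.

22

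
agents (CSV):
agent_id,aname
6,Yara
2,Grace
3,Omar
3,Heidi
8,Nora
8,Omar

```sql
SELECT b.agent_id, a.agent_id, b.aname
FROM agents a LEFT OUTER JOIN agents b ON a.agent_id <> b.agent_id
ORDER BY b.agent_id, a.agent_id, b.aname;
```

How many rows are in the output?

26

LEFT JOIN keeps every row from `agents a`; unmatched rows get NULL for `agents b`'s columns.
Matching on a.agent_id <> b.agent_id.
- agent_id=6: 5 matching b row(s), so 5 row(s) emitted.
- agent_id=2: 5 matching b row(s), so 5 row(s) emitted.
- agent_id=3: 4 matching b row(s), so 4 row(s) emitted.
- agent_id=3: 4 matching b row(s), so 4 row(s) emitted.
- agent_id=8: 4 matching b row(s), so 4 row(s) emitted.
- agent_id=8: 4 matching b row(s), so 4 row(s) emitted.
Total: 26 rows.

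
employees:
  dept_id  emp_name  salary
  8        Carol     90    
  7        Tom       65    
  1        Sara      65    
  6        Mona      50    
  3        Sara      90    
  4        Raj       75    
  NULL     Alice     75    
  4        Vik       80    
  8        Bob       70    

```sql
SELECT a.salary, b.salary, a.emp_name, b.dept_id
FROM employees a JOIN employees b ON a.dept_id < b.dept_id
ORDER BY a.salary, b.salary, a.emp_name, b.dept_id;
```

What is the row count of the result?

26

INNER JOIN keeps only pairs where the ON condition holds.
Matching on a.dept_id < b.dept_id. A NULL in a compared column never satisfies the condition.
- a[0] dept_id=8 → no match; dropped.
- a[1] dept_id=7 → 2 match(es) in b → 2 row(s).
- a[2] dept_id=1 → 7 match(es) in b → 7 row(s).
- a[3] dept_id=6 → 3 match(es) in b → 3 row(s).
- a[4] dept_id=3 → 6 match(es) in b → 6 row(s).
- a[5] dept_id=4 → 4 match(es) in b → 4 row(s).
- a[6] dept_id=NULL → no match; dropped.
- a[7] dept_id=4 → 4 match(es) in b → 4 row(s).
- a[8] dept_id=8 → no match; dropped.
Total: 26 rows.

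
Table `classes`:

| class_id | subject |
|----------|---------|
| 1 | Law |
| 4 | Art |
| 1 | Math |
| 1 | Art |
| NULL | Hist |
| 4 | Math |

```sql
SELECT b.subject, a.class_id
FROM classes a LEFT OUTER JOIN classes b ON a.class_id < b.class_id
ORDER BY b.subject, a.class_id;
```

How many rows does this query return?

9

LEFT JOIN keeps every row from `classes a`; unmatched rows get NULL for `classes b`'s columns.
Matching on a.class_id < b.class_id. A NULL in a compared column never satisfies the condition.
- a (class_id=1) pairs with 2 row(s) of b.
- a (class_id=4) has no partner → padded with NULL.
- a (class_id=1) pairs with 2 row(s) of b.
- a (class_id=1) pairs with 2 row(s) of b.
- a (class_id=NULL) has no partner → padded with NULL.
- a (class_id=4) has no partner → padded with NULL.
Total: 6 matched + 3 padded = 9 rows.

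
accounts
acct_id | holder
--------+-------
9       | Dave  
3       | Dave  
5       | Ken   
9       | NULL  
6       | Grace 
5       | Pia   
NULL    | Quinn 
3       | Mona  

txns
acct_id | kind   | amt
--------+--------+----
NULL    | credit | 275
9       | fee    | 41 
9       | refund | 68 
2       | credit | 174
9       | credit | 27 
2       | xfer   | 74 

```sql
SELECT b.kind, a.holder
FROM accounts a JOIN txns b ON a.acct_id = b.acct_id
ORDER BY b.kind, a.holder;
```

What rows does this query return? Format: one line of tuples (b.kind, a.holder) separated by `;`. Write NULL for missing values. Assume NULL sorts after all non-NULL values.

(credit, Dave); (credit, NULL); (fee, Dave); (fee, NULL); (refund, Dave); (refund, NULL)

INNER JOIN keeps only pairs where the ON condition holds.
Matching on a.acct_id = b.acct_id. A NULL in a compared column never satisfies the condition.
Matched pairs: 6.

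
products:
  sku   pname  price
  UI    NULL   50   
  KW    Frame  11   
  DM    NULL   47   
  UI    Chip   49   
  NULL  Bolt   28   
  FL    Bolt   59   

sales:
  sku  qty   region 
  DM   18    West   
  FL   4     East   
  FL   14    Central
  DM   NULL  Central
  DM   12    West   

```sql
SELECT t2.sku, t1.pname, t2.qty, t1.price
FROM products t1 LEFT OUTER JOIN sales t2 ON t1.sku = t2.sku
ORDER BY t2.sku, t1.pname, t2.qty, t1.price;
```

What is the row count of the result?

9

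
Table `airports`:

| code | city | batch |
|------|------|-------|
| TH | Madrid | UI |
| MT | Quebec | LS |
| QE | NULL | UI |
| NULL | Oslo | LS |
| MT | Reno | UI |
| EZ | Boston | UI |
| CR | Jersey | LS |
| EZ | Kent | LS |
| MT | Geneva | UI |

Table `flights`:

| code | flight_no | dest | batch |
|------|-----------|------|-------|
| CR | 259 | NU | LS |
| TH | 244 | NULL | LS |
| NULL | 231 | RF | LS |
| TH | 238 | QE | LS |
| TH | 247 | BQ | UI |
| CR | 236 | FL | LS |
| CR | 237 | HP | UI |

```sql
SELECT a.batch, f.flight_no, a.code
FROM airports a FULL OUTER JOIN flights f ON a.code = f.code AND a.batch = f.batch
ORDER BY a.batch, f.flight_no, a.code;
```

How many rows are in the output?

FULL OUTER JOIN keeps every row from both sides; unmatched rows get NULL for the other side's columns.
Matching on a.code = f.code AND a.batch = f.batch. A NULL in a compared column never satisfies the condition.
- a row (code=TH, batch=UI): matches 1 f row(s) → 1 output row(s).
- a row (code=MT, batch=LS): no match → kept, f columns NULL.
- a row (code=QE, batch=UI): no match → kept, f columns NULL.
- a row (code=NULL, batch=LS): no match → kept, f columns NULL.
- a row (code=MT, batch=UI): no match → kept, f columns NULL.
- a row (code=EZ, batch=UI): no match → kept, f columns NULL.
- a row (code=CR, batch=LS): matches 2 f row(s) → 2 output row(s).
- a row (code=EZ, batch=LS): no match → kept, f columns NULL.
- a row (code=MT, batch=UI): no match → kept, f columns NULL.
- plus 4 unmatched f row(s), each kept with NULL a columns.
Total: 3 matched + 11 padded = 14 rows.

14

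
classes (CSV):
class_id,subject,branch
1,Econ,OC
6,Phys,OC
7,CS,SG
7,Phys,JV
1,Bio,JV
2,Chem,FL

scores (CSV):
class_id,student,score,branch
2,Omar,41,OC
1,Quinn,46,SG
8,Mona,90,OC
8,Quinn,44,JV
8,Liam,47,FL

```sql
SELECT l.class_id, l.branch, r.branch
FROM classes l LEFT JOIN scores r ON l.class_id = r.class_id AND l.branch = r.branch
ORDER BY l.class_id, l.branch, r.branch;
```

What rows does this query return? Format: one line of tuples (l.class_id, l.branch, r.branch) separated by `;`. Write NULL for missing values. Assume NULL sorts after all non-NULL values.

(1, JV, NULL); (1, OC, NULL); (2, FL, NULL); (6, OC, NULL); (7, JV, NULL); (7, SG, NULL)

LEFT JOIN keeps every row from `classes`; unmatched rows get NULL for `scores`'s columns.
Matching on l.class_id = r.class_id AND l.branch = r.branch.
Matched pairs: 0; unmatched l rows kept: 6.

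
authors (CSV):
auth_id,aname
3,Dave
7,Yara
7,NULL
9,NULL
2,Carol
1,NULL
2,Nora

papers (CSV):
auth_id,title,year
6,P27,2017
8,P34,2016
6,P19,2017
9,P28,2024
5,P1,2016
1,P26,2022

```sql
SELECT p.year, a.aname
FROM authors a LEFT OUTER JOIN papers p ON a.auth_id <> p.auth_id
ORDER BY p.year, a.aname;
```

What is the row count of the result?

LEFT JOIN keeps every row from `authors`; unmatched rows get NULL for `papers`'s columns.
Matching on a.auth_id <> p.auth_id.
- a[0] auth_id=3 → 6 match(es) in p → 6 row(s).
- a[1] auth_id=7 → 6 match(es) in p → 6 row(s).
- a[2] auth_id=7 → 6 match(es) in p → 6 row(s).
- a[3] auth_id=9 → 5 match(es) in p → 5 row(s).
- a[4] auth_id=2 → 6 match(es) in p → 6 row(s).
- a[5] auth_id=1 → 5 match(es) in p → 5 row(s).
- a[6] auth_id=2 → 6 match(es) in p → 6 row(s).
Total: 40 rows.

40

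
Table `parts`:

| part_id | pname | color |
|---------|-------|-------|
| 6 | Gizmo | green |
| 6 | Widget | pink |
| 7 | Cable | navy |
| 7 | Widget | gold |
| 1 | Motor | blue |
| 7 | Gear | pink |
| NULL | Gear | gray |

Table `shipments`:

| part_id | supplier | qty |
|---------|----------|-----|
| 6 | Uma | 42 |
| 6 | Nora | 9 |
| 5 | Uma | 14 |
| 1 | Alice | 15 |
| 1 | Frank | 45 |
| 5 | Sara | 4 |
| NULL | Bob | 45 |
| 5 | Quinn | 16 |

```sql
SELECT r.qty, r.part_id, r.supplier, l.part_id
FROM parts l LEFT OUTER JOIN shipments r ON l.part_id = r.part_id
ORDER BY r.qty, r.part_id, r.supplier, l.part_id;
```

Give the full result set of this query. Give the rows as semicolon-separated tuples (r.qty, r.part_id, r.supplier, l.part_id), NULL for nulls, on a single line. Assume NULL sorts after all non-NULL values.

(9, 6, Nora, 6); (9, 6, Nora, 6); (15, 1, Alice, 1); (42, 6, Uma, 6); (42, 6, Uma, 6); (45, 1, Frank, 1); (NULL, NULL, NULL, 7); (NULL, NULL, NULL, 7); (NULL, NULL, NULL, 7); (NULL, NULL, NULL, NULL)

LEFT JOIN keeps every row from `parts`; unmatched rows get NULL for `shipments`'s columns.
Matching on l.part_id = r.part_id. A NULL in a compared column never satisfies the condition.
- l row (part_id=6): matches 2 r row(s) → 2 output row(s).
- l row (part_id=6): matches 2 r row(s) → 2 output row(s).
- l row (part_id=7): no match → kept, r columns NULL.
- l row (part_id=7): no match → kept, r columns NULL.
- l row (part_id=1): matches 2 r row(s) → 2 output row(s).
- l row (part_id=7): no match → kept, r columns NULL.
- l row (part_id=NULL): no match → kept, r columns NULL.
After projecting and ordering:
r.qty | r.part_id | r.supplier | l.part_id
9 | 6 | Nora | 6
9 | 6 | Nora | 6
15 | 1 | Alice | 1
42 | 6 | Uma | 6
42 | 6 | Uma | 6
45 | 1 | Frank | 1
NULL | NULL | NULL | 7
NULL | NULL | NULL | 7
NULL | NULL | NULL | 7
NULL | NULL | NULL | NULL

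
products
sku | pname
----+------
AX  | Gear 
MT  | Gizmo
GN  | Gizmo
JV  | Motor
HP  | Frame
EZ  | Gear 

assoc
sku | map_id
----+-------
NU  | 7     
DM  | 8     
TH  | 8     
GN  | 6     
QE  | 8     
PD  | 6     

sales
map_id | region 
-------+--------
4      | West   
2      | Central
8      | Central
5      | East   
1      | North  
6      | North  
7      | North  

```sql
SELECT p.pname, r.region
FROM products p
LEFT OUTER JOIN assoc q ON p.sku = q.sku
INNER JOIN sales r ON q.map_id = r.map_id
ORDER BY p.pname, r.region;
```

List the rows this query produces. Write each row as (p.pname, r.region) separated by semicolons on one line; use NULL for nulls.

Step 1 — p LEFT JOIN q on sku → 6 row(s).
Then INNER JOIN `sales r` on map_id: keep only rows whose q.map_id appears in r.

(Gizmo, North)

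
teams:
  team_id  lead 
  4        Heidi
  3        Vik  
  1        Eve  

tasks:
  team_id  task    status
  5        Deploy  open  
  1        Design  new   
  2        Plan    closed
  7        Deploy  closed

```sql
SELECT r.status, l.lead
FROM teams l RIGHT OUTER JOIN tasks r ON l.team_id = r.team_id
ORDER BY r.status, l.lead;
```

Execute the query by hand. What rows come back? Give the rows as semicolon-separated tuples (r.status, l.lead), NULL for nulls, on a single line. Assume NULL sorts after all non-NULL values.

RIGHT JOIN keeps every row from `tasks`; unmatched rows get NULL for `teams`'s columns.
Matching on l.team_id = r.team_id.
Matched pairs: 1; unmatched r rows kept: 3.

(closed, NULL); (closed, NULL); (new, Eve); (open, NULL)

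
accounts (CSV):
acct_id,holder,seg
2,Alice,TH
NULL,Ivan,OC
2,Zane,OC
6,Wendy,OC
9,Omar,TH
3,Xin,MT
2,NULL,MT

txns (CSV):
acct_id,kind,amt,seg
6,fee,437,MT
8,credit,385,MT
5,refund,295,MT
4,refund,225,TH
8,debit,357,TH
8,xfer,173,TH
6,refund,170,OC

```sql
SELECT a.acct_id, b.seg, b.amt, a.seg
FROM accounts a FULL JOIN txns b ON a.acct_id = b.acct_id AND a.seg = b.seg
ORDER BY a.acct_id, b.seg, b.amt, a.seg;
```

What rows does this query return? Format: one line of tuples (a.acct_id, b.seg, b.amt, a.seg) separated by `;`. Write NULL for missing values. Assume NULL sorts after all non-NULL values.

FULL OUTER JOIN keeps every row from both sides; unmatched rows get NULL for the other side's columns.
Matching on a.acct_id = b.acct_id AND a.seg = b.seg. A NULL in a compared column never satisfies the condition.
Matched pairs: 1; unmatched a rows kept: 6; unmatched b rows kept: 6.

(2, NULL, NULL, MT); (2, NULL, NULL, OC); (2, NULL, NULL, TH); (3, NULL, NULL, MT); (6, OC, 170, OC); (9, NULL, NULL, TH); (NULL, MT, 295, NULL); (NULL, MT, 385, NULL); (NULL, MT, 437, NULL); (NULL, TH, 173, NULL); (NULL, TH, 225, NULL); (NULL, TH, 357, NULL); (NULL, NULL, NULL, OC)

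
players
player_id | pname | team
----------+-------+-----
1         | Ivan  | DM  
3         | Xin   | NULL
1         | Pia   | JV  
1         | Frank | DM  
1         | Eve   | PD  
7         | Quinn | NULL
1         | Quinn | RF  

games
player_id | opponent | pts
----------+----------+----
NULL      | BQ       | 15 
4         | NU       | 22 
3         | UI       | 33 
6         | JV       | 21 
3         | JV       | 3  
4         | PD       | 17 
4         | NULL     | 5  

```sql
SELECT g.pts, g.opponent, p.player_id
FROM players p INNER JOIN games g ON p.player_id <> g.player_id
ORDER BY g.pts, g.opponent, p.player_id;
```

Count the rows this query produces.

INNER JOIN keeps only pairs where the ON condition holds.
Matching on p.player_id <> g.player_id. A NULL in a compared column never satisfies the condition.
Matched pairs: 40.
Total: 40 rows.

40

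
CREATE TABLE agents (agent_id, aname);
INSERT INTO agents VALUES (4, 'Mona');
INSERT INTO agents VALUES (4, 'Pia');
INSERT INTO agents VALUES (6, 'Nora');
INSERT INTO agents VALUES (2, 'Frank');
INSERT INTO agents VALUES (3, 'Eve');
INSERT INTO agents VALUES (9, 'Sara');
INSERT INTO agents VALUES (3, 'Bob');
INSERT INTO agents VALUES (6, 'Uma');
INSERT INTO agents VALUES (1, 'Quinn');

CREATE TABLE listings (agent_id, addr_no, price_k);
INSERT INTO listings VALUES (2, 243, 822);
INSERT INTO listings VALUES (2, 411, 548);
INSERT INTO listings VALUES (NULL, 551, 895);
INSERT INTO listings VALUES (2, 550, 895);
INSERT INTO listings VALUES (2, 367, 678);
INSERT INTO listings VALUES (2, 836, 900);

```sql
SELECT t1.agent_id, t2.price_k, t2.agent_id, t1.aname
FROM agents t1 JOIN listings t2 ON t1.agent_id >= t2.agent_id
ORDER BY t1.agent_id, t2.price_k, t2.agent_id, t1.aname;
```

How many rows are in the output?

40

INNER JOIN keeps only pairs where the ON condition holds.
Matching on t1.agent_id >= t2.agent_id. A NULL in a compared column never satisfies the condition.
- t1 (agent_id=4) pairs with 5 row(s) of t2.
- t1 (agent_id=4) pairs with 5 row(s) of t2.
- t1 (agent_id=6) pairs with 5 row(s) of t2.
- t1 (agent_id=2) pairs with 5 row(s) of t2.
- t1 (agent_id=3) pairs with 5 row(s) of t2.
- t1 (agent_id=9) pairs with 5 row(s) of t2.
- t1 (agent_id=3) pairs with 5 row(s) of t2.
- t1 (agent_id=6) pairs with 5 row(s) of t2.
- t1 (agent_id=1) has no partner → excluded.
Total: 40 rows.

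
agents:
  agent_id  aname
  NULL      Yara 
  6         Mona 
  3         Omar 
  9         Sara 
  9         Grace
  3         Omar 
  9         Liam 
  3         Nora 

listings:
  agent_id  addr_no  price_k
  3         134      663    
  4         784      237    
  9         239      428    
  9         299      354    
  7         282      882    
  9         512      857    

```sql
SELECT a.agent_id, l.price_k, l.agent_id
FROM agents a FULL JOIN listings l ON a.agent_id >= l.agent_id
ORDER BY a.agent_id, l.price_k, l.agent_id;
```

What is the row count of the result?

FULL OUTER JOIN keeps every row from both sides; unmatched rows get NULL for the other side's columns.
Matching on a.agent_id >= l.agent_id. A NULL in a compared column never satisfies the condition.
- agent_id=NULL: no l row matches, row kept with l columns NULL.
- agent_id=6: 2 matching l row(s), so 2 row(s) emitted.
- agent_id=3: 1 matching l row(s), so 1 row(s) emitted.
- agent_id=9: 6 matching l row(s), so 6 row(s) emitted.
- agent_id=9: 6 matching l row(s), so 6 row(s) emitted.
- agent_id=3: 1 matching l row(s), so 1 row(s) emitted.
- agent_id=9: 6 matching l row(s), so 6 row(s) emitted.
- agent_id=3: 1 matching l row(s), so 1 row(s) emitted.
Total: 23 matched + 1 padded = 24 rows.

24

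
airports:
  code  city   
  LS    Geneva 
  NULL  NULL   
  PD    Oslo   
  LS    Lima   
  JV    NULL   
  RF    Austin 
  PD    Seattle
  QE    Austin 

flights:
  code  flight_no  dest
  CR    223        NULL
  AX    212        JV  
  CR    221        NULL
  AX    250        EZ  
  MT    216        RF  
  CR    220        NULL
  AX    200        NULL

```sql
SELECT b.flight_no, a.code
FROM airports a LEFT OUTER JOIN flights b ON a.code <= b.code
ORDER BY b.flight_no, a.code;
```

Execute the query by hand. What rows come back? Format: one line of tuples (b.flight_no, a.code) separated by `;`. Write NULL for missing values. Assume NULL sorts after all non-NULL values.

(216, JV); (216, LS); (216, LS); (NULL, PD); (NULL, PD); (NULL, QE); (NULL, RF); (NULL, NULL)

LEFT JOIN keeps every row from `airports`; unmatched rows get NULL for `flights`'s columns.
Matching on a.code <= b.code. A NULL in a compared column never satisfies the condition.
Matched pairs: 3; unmatched a rows kept: 5.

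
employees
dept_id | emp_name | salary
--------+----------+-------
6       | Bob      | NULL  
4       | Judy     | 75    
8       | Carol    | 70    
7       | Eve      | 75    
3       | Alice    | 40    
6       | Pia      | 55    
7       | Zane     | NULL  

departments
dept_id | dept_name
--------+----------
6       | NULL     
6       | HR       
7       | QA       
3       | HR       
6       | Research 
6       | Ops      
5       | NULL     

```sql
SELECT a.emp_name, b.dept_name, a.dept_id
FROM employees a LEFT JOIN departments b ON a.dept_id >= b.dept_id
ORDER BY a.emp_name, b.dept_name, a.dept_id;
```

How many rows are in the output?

LEFT JOIN keeps every row from `employees`; unmatched rows get NULL for `departments`'s columns.
Matching on a.dept_id >= b.dept_id.
- a (dept_id=6) pairs with 6 row(s) of b.
- a (dept_id=4) pairs with 1 row(s) of b.
- a (dept_id=8) pairs with 7 row(s) of b.
- a (dept_id=7) pairs with 7 row(s) of b.
- a (dept_id=3) pairs with 1 row(s) of b.
- a (dept_id=6) pairs with 6 row(s) of b.
- a (dept_id=7) pairs with 7 row(s) of b.
Total: 35 rows.

35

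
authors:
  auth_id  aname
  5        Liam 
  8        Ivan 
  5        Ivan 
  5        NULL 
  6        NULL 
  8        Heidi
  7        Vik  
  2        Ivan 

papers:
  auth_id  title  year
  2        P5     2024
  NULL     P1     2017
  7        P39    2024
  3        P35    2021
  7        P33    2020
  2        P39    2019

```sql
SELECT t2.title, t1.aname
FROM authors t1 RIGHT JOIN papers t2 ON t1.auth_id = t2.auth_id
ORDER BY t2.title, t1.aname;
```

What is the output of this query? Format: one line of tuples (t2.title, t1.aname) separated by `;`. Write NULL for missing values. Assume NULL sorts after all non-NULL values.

RIGHT JOIN keeps every row from `papers`; unmatched rows get NULL for `authors`'s columns.
Matching on t1.auth_id = t2.auth_id. A NULL in a compared column never satisfies the condition.
- auth_id=5: no matching t2 row.
- auth_id=8: no matching t2 row.
- auth_id=5: no matching t2 row.
- auth_id=5: no matching t2 row.
- auth_id=6: no matching t2 row.
- auth_id=8: no matching t2 row.
- auth_id=7: 2 matching t2 row(s), so 2 row(s) emitted.
- auth_id=2: 2 matching t2 row(s), so 2 row(s) emitted.
- 2 t2 row(s) had no t1 match → kept, t1 columns NULL.
After projecting and ordering:
t2.title | t1.aname
P1 | NULL
P33 | Vik
P35 | NULL
P39 | Ivan
P39 | Vik
P5 | Ivan

(P1, NULL); (P33, Vik); (P35, NULL); (P39, Ivan); (P39, Vik); (P5, Ivan)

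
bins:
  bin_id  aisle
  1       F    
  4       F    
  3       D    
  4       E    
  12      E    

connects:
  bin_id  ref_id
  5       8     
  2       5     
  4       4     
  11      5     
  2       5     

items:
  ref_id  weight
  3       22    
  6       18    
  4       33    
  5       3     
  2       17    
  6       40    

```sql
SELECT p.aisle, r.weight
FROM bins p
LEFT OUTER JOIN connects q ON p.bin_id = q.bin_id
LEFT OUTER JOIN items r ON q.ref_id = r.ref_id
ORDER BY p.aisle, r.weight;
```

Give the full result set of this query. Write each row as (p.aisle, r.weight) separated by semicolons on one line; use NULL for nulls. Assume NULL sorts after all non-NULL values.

(D, NULL); (E, 33); (E, NULL); (F, 33); (F, NULL)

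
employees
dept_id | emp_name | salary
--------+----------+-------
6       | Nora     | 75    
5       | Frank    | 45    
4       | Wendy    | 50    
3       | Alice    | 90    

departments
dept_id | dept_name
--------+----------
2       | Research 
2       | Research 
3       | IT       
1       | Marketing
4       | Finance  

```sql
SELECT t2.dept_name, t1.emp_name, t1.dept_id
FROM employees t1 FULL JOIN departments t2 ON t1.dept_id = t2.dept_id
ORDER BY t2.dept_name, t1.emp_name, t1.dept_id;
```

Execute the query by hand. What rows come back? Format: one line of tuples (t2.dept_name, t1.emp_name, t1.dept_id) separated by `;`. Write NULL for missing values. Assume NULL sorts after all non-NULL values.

(Finance, Wendy, 4); (IT, Alice, 3); (Marketing, NULL, NULL); (Research, NULL, NULL); (Research, NULL, NULL); (NULL, Frank, 5); (NULL, Nora, 6)

FULL OUTER JOIN keeps every row from both sides; unmatched rows get NULL for the other side's columns.
Matching on t1.dept_id = t2.dept_id.
- dept_id=6: no t2 row matches, row kept with t2 columns NULL.
- dept_id=5: no t2 row matches, row kept with t2 columns NULL.
- dept_id=4: 1 matching t2 row(s), so 1 row(s) emitted.
- dept_id=3: 1 matching t2 row(s), so 1 row(s) emitted.
- 3 row(s) from t2 found no t1 partner → padded with NULL.
After projecting and ordering:
t2.dept_name | t1.emp_name | t1.dept_id
Finance | Wendy | 4
IT | Alice | 3
Marketing | NULL | NULL
Research | NULL | NULL
Research | NULL | NULL
NULL | Frank | 5
NULL | Nora | 6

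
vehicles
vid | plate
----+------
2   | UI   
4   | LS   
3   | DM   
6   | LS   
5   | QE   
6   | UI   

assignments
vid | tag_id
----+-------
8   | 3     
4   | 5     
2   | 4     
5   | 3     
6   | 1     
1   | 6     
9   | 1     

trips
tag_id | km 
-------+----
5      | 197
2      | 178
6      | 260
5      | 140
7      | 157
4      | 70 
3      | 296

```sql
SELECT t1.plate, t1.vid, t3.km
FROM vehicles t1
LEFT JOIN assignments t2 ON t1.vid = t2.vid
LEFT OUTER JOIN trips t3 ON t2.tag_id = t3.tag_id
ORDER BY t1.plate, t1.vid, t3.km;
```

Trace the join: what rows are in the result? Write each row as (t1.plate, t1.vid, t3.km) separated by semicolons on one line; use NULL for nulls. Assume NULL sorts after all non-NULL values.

(DM, 3, NULL); (LS, 4, 140); (LS, 4, 197); (LS, 6, NULL); (QE, 5, 296); (UI, 2, 70); (UI, 6, NULL)

Step 1 — t1 LEFT JOIN t2 on vid → 6 row(s).
Then LEFT JOIN `trips t3` on tag_id: each of those 6 rows is kept; rows whose t2.tag_id has no match in t3 get NULL for t3's columns.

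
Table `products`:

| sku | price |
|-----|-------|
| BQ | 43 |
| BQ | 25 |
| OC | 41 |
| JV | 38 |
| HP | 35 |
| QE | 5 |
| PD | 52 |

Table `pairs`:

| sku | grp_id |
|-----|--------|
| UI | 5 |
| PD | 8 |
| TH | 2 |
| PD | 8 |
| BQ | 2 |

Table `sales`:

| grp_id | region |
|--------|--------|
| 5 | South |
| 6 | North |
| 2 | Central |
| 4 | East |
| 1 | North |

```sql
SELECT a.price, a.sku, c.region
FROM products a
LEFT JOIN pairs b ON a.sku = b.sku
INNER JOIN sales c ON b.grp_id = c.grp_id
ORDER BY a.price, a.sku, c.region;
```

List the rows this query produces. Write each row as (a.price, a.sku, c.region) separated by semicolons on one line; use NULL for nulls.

(25, BQ, Central); (43, BQ, Central)

Step 1 — a LEFT JOIN b on sku → 8 row(s).
Then INNER JOIN `sales c` on grp_id: keep only rows whose b.grp_id appears in c.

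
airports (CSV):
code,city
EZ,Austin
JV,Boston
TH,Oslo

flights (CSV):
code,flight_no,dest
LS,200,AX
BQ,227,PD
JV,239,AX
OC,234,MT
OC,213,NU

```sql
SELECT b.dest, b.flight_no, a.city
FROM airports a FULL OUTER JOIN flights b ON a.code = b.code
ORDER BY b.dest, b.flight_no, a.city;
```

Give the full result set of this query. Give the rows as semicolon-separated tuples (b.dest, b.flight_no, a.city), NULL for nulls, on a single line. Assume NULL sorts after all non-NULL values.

FULL OUTER JOIN keeps every row from both sides; unmatched rows get NULL for the other side's columns.
Matching on a.code = b.code.
Matched pairs: 1; unmatched a rows kept: 2; unmatched b rows kept: 4.

(AX, 200, NULL); (AX, 239, Boston); (MT, 234, NULL); (NU, 213, NULL); (PD, 227, NULL); (NULL, NULL, Austin); (NULL, NULL, Oslo)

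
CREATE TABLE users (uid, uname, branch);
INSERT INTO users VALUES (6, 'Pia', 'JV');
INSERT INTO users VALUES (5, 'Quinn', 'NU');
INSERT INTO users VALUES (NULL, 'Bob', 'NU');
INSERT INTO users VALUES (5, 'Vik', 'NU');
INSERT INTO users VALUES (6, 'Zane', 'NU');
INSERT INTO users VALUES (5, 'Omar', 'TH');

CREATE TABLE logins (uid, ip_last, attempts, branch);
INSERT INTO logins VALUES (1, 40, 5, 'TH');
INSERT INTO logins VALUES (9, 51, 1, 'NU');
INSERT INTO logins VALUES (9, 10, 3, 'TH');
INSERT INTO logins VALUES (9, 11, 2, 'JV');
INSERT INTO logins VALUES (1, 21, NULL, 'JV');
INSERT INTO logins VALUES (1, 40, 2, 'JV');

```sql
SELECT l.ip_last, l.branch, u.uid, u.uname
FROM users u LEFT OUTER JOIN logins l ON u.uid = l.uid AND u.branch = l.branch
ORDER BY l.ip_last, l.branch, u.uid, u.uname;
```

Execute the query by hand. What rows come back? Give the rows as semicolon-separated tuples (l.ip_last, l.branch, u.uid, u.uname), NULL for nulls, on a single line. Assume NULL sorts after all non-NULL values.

LEFT JOIN keeps every row from `users`; unmatched rows get NULL for `logins`'s columns.
Matching on u.uid = l.uid AND u.branch = l.branch. A NULL in a compared column never satisfies the condition.
- uid=6, branch=JV: no l row matches, row kept with l columns NULL.
- uid=5, branch=NU: no l row matches, row kept with l columns NULL.
- uid=NULL, branch=NU: no l row matches, row kept with l columns NULL.
- uid=5, branch=NU: no l row matches, row kept with l columns NULL.
- uid=6, branch=NU: no l row matches, row kept with l columns NULL.
- uid=5, branch=TH: no l row matches, row kept with l columns NULL.
After projecting and ordering:
l.ip_last | l.branch | u.uid | u.uname
NULL | NULL | 5 | Omar
NULL | NULL | 5 | Quinn
NULL | NULL | 5 | Vik
NULL | NULL | 6 | Pia
NULL | NULL | 6 | Zane
NULL | NULL | NULL | Bob

(NULL, NULL, 5, Omar); (NULL, NULL, 5, Quinn); (NULL, NULL, 5, Vik); (NULL, NULL, 6, Pia); (NULL, NULL, 6, Zane); (NULL, NULL, NULL, Bob)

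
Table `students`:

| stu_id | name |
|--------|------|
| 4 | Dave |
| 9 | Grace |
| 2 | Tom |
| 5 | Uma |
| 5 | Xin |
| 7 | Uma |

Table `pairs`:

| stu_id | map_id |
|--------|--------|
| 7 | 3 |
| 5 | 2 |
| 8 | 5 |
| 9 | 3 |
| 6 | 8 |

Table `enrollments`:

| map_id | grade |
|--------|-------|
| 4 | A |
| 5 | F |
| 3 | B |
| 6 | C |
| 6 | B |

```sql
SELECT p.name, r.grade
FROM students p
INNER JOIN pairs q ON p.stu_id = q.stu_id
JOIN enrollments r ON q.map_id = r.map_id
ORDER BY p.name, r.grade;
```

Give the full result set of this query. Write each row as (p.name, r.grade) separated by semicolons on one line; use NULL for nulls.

(Grace, B); (Uma, B)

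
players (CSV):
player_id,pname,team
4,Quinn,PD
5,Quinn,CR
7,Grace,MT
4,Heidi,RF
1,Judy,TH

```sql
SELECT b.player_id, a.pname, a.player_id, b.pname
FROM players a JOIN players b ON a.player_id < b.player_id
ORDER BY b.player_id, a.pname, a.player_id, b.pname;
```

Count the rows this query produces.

INNER JOIN keeps only pairs where the ON condition holds.
Matching on a.player_id < b.player_id.
- player_id=4: 2 matching b row(s), so 2 row(s) emitted.
- player_id=5: 1 matching b row(s), so 1 row(s) emitted.
- player_id=7: no matching b row, dropped.
- player_id=4: 2 matching b row(s), so 2 row(s) emitted.
- player_id=1: 4 matching b row(s), so 4 row(s) emitted.
Total: 9 rows.

9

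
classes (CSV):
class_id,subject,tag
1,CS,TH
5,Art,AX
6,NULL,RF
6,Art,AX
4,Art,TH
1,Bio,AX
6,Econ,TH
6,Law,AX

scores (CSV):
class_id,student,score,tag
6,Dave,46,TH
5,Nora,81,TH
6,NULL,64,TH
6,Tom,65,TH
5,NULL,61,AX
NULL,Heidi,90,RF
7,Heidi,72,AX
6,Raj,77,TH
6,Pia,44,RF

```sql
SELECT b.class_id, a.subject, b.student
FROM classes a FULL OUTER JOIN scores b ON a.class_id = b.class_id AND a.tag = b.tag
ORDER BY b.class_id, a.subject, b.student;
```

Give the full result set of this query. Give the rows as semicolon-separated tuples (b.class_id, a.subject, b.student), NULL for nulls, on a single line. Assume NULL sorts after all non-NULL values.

FULL OUTER JOIN keeps every row from both sides; unmatched rows get NULL for the other side's columns.
Matching on a.class_id = b.class_id AND a.tag = b.tag. A NULL in a compared column never satisfies the condition.
Matched pairs: 6; unmatched a rows kept: 5; unmatched b rows kept: 3.

(5, Art, NULL); (5, NULL, Nora); (6, Econ, Dave); (6, Econ, Raj); (6, Econ, Tom); (6, Econ, NULL); (6, NULL, Pia); (7, NULL, Heidi); (NULL, Art, NULL); (NULL, Art, NULL); (NULL, Bio, NULL); (NULL, CS, NULL); (NULL, Law, NULL); (NULL, NULL, Heidi)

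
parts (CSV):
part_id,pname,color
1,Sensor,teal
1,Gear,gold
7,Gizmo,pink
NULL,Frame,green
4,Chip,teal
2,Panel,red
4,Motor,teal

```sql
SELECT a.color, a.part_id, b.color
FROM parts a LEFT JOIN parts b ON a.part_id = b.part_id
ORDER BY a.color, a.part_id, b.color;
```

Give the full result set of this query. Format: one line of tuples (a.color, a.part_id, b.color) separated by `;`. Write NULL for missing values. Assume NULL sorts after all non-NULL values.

LEFT JOIN keeps every row from `parts a`; unmatched rows get NULL for `parts b`'s columns.
Matching on a.part_id = b.part_id. A NULL in a compared column never satisfies the condition.
Matched pairs: 10; unmatched a rows kept: 1.

(gold, 1, gold); (gold, 1, teal); (green, NULL, NULL); (pink, 7, pink); (red, 2, red); (teal, 1, gold); (teal, 1, teal); (teal, 4, teal); (teal, 4, teal); (teal, 4, teal); (teal, 4, teal)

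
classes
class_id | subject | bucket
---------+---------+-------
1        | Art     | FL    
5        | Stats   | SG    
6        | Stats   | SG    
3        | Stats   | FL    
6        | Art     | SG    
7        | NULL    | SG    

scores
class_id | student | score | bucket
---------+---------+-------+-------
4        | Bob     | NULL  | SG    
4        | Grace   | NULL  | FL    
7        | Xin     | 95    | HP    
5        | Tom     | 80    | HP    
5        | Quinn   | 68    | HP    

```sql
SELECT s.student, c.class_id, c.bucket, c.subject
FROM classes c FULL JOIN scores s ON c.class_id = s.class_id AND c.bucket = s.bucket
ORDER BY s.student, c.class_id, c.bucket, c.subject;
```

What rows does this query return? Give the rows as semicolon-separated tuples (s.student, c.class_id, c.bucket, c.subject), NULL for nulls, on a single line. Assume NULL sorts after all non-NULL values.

(Bob, NULL, NULL, NULL); (Grace, NULL, NULL, NULL); (Quinn, NULL, NULL, NULL); (Tom, NULL, NULL, NULL); (Xin, NULL, NULL, NULL); (NULL, 1, FL, Art); (NULL, 3, FL, Stats); (NULL, 5, SG, Stats); (NULL, 6, SG, Art); (NULL, 6, SG, Stats); (NULL, 7, SG, NULL)

FULL OUTER JOIN keeps every row from both sides; unmatched rows get NULL for the other side's columns.
Matching on c.class_id = s.class_id AND c.bucket = s.bucket.
- class_id=1, bucket=FL: no s row matches, row kept with s columns NULL.
- class_id=5, bucket=SG: no s row matches, row kept with s columns NULL.
- class_id=6, bucket=SG: no s row matches, row kept with s columns NULL.
- class_id=3, bucket=FL: no s row matches, row kept with s columns NULL.
- class_id=6, bucket=SG: no s row matches, row kept with s columns NULL.
- class_id=7, bucket=SG: no s row matches, row kept with s columns NULL.
- 5 row(s) from s found no c partner → padded with NULL.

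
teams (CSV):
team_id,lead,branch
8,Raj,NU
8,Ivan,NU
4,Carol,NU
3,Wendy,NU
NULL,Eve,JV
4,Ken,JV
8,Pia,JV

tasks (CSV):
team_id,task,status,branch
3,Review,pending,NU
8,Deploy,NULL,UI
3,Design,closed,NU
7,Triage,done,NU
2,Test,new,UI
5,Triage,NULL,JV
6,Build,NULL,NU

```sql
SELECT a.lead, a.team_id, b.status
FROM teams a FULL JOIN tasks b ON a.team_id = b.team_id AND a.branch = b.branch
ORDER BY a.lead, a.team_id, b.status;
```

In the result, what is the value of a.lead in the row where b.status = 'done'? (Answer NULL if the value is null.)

FULL OUTER JOIN keeps every row from both sides; unmatched rows get NULL for the other side's columns.
Matching on a.team_id = b.team_id AND a.branch = b.branch. A NULL in a compared column never satisfies the condition.
Matched pairs: 2; unmatched a rows kept: 6; unmatched b rows kept: 5.

NULL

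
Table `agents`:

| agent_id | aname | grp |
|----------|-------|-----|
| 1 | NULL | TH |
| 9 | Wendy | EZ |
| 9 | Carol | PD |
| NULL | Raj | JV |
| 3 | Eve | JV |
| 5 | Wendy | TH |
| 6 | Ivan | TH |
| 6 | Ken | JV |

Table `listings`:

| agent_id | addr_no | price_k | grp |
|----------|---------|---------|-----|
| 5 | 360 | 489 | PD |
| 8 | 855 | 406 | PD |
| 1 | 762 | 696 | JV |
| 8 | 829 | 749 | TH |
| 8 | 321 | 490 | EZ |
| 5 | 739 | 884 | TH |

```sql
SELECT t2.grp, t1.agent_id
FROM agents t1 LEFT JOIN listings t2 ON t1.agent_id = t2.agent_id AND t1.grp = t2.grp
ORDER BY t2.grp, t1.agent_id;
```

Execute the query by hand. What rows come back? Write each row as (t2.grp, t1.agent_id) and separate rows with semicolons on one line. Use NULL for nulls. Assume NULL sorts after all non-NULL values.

(TH, 5); (NULL, 1); (NULL, 3); (NULL, 6); (NULL, 6); (NULL, 9); (NULL, 9); (NULL, NULL)

LEFT JOIN keeps every row from `agents`; unmatched rows get NULL for `listings`'s columns.
Matching on t1.agent_id = t2.agent_id AND t1.grp = t2.grp. A NULL in a compared column never satisfies the condition.
Matched pairs: 1; unmatched t1 rows kept: 7.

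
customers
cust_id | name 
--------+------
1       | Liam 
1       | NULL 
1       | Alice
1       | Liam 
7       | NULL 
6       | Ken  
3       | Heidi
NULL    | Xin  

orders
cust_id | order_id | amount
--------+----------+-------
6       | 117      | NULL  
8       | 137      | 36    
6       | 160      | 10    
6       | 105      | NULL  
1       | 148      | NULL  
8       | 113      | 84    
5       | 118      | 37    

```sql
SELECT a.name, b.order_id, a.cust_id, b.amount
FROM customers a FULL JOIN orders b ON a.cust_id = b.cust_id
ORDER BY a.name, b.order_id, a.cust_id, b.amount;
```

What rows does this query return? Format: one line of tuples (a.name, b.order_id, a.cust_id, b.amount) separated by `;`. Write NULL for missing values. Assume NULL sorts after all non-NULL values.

FULL OUTER JOIN keeps every row from both sides; unmatched rows get NULL for the other side's columns.
Matching on a.cust_id = b.cust_id. A NULL in a compared column never satisfies the condition.
Matched pairs: 7; unmatched a rows kept: 3; unmatched b rows kept: 3.

(Alice, 148, 1, NULL); (Heidi, NULL, 3, NULL); (Ken, 105, 6, NULL); (Ken, 117, 6, NULL); (Ken, 160, 6, 10); (Liam, 148, 1, NULL); (Liam, 148, 1, NULL); (Xin, NULL, NULL, NULL); (NULL, 113, NULL, 84); (NULL, 118, NULL, 37); (NULL, 137, NULL, 36); (NULL, 148, 1, NULL); (NULL, NULL, 7, NULL)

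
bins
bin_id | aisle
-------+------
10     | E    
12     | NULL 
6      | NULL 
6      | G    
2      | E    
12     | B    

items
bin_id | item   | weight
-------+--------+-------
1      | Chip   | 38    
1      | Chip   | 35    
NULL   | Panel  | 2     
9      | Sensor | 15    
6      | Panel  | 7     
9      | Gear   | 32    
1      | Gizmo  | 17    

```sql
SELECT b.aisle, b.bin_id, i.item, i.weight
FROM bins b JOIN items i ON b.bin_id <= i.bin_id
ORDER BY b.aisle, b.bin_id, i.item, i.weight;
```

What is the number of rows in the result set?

9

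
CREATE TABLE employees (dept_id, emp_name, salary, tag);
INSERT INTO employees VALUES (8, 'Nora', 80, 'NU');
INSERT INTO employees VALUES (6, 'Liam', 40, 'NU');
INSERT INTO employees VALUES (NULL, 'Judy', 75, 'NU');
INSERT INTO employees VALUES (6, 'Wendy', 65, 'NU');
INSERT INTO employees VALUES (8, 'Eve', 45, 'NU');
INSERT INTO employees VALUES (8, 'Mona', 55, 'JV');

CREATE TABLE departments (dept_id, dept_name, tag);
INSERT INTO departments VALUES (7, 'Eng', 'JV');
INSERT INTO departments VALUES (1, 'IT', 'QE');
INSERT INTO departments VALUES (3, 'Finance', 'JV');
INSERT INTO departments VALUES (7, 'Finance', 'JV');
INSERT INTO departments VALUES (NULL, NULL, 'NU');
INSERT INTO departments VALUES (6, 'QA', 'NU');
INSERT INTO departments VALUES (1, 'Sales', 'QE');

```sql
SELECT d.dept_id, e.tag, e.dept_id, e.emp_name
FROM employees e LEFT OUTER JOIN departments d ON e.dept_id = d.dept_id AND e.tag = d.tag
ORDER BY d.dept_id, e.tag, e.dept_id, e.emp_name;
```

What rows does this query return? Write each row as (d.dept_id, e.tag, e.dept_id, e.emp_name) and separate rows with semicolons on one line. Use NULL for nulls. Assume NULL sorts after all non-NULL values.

LEFT JOIN keeps every row from `employees`; unmatched rows get NULL for `departments`'s columns.
Matching on e.dept_id = d.dept_id AND e.tag = d.tag. A NULL in a compared column never satisfies the condition.
Matched pairs: 2; unmatched e rows kept: 4.

(6, NU, 6, Liam); (6, NU, 6, Wendy); (NULL, JV, 8, Mona); (NULL, NU, 8, Eve); (NULL, NU, 8, Nora); (NULL, NU, NULL, Judy)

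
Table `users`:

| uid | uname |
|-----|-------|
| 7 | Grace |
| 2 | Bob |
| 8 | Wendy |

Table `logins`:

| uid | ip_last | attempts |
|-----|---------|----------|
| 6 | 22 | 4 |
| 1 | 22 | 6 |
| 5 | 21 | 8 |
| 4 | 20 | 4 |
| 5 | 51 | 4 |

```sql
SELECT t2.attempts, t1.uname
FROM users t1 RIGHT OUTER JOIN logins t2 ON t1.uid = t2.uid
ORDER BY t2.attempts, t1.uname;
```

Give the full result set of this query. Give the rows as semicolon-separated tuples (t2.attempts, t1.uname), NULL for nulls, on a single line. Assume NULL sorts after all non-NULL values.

RIGHT JOIN keeps every row from `logins`; unmatched rows get NULL for `users`'s columns.
Matching on t1.uid = t2.uid.
- t1 row (uid=7): no match.
- t1 row (uid=2): no match.
- t1 row (uid=8): no match.
- plus 5 unmatched t2 row(s), each kept with NULL t1 columns.
After projecting and ordering:
t2.attempts | t1.uname
4 | NULL
4 | NULL
4 | NULL
6 | NULL
8 | NULL

(4, NULL); (4, NULL); (4, NULL); (6, NULL); (8, NULL)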